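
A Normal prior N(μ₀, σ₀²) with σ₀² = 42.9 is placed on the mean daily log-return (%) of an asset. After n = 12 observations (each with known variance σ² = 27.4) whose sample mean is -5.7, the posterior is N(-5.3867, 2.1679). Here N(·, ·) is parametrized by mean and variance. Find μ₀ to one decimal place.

μ₀ = 0.5

The posterior mean is a precision-weighted average: μ_n = (τ₀μ₀ + τ_data·x̄)/(τ₀+τ_data), with τ₀=1/σ₀² and τ_data=n/σ².
Here τ₀ = 1/42.9 = 0.023310 and τ_data = 12/27.4 = 0.437956, so τ_n = 0.461266.
Rearranging for μ₀: μ₀ = (μ_n·τ_n − τ_data·x̄)/τ₀ = (-5.3867·0.461266 − 0.437956·-5.7) / 0.023310 = 0.011648/0.023310 ≈ 0.5.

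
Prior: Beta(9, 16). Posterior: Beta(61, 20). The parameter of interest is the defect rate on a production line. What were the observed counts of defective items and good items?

52 defective items and 4 good items

Under Beta–binomial conjugacy the posterior parameters are (α+s, β+f).
So s = 61 − 9 = 52 and f = 20 − 16 = 4.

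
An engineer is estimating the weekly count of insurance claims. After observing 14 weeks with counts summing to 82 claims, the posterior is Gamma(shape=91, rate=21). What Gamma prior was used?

Gamma–Poisson conjugacy: posterior shape = α + Σxᵢ, posterior rate = β + n.
So α = 91 − 82 = 9 and β = 21 − 14 = 7.

Gamma(shape=9, rate=7)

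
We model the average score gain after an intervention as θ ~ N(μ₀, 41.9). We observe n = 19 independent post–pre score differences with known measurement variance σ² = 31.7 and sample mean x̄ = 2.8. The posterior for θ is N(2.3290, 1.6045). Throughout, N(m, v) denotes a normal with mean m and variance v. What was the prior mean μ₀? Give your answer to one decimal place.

μ₀ = -9.5

With known observation variance, the Normal–Normal posterior has precision τ_n = τ₀ + n/σ² and mean μ_n = (τ₀μ₀ + (n/σ²)x̄)/τ_n.
Here τ₀ = 1/41.9 = 0.023866 and τ_data = 19/31.7 = 0.599369, so τ_n = 0.623235.
Rearranging for μ₀: μ₀ = (μ_n·τ_n − τ_data·x̄)/τ₀ = (2.3290·0.623235 − 0.599369·2.8) / 0.023866 = -0.226719/0.023866 ≈ -9.5.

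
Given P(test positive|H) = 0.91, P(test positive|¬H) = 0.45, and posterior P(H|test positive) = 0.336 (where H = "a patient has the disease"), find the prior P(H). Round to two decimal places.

In odds form, posterior odds = prior odds × likelihood ratio, so prior odds = posterior odds ÷ LR.
Posterior odds = 0.336/(1−0.336) = 0.5060. LR = 0.91/0.45 = 2.0222.
Prior odds = 0.5060/2.0222 = 0.2502, so P(H) = 0.2502/(1+0.2502) ≈ 0.20.

P(H) = 0.20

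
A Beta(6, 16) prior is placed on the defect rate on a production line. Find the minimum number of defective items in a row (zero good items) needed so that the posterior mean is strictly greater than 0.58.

k = 17

After k defective items and 0 good items the posterior is Beta(6+k, 16), with mean (6+k)/(6+16+k).
Set (6+k)/(22+k) > 0.58 and solve: k > (0.58·22 − 6)/(1 − 0.58) = 16.095.
The smallest integer exceeding 16.095 is 17.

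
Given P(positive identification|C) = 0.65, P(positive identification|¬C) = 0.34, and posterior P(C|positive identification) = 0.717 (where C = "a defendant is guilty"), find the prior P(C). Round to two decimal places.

In odds form, posterior odds = prior odds × likelihood ratio, so prior odds = posterior odds ÷ LR.
Posterior odds = 0.717/(1−0.717) = 2.5336. LR = 0.65/0.34 = 1.9118.
Prior odds = 2.5336/1.9118 = 1.3252, so P(C) = 1.3252/(1+1.3252) ≈ 0.57.

P(C) = 0.57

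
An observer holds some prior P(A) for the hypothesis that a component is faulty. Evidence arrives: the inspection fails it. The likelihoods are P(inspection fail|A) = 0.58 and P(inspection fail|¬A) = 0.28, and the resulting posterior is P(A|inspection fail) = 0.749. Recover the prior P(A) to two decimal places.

P(A) = 0.59

Bayes' rule in odds form gives O(A|E) = O(A)·[P(E|A)/P(E|¬A)], hence O(A) = O(A|E)/LR.
Posterior odds = 0.749/(1−0.749) = 2.9841. LR = 0.58/0.28 = 2.0714.
Prior odds = 2.9841/2.0714 = 1.4406, so P(A) = 1.4406/(1+1.4406) ≈ 0.59.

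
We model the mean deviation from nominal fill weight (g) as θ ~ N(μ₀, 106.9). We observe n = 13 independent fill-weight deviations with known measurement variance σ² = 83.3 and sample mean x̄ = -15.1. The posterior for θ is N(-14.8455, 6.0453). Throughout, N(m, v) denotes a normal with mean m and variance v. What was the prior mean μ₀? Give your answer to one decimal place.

μ₀ = -10.6

With known observation variance, the Normal–Normal posterior has precision τ_n = τ₀ + n/σ² and mean μ_n = (τ₀μ₀ + (n/σ²)x̄)/τ_n.
Here τ₀ = 1/106.9 = 0.009355 and τ_data = 13/83.3 = 0.156062, so τ_n = 0.165417.
Rearranging for μ₀: μ₀ = (μ_n·τ_n − τ_data·x̄)/τ₀ = (-14.8455·0.165417 − 0.156062·-15.1) / 0.009355 = -0.099162/0.009355 ≈ -10.6.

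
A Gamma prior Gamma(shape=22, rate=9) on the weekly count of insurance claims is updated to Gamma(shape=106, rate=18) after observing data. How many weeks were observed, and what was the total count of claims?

A Gamma(α, β) prior (rate parametrization) on a Poisson rate with n observations summing to S gives posterior Gamma(α+S, β+n).
Matching: Σxᵢ = 106 − 22 = 84 and n = 18 − 9 = 9.

n = 9 weeks with total 84 claims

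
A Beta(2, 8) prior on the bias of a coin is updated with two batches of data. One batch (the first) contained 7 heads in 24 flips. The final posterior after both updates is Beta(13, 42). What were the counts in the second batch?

4 heads and 17 tails

Sequential conjugate updates are equivalent to a single update on the pooled data, so total successes = posterior α − prior α and total failures = posterior β − prior β.
Total across both batches: 13−2=11 heads, 42−8=34 tails.
Subtract the first batch: 11−7=4 heads and 34−17=17 tails.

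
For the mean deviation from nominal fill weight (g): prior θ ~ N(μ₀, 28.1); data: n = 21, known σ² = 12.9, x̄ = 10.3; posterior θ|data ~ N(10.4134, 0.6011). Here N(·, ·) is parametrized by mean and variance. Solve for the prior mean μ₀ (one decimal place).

μ₀ = 15.6

The posterior mean is a precision-weighted average: μ_n = (τ₀μ₀ + τ_data·x̄)/(τ₀+τ_data), with τ₀=1/σ₀² and τ_data=n/σ².
Here τ₀ = 1/28.1 = 0.035587 and τ_data = 21/12.9 = 1.627907, so τ_n = 1.663494.
Rearranging for μ₀: μ₀ = (μ_n·τ_n − τ_data·x̄)/τ₀ = (10.4134·1.663494 − 1.627907·10.3) / 0.035587 = 0.555186/0.035587 ≈ 15.6.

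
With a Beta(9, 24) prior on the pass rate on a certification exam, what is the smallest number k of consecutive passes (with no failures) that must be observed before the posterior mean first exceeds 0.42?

After k passes and 0 failures the posterior is Beta(9+k, 24), with mean (9+k)/(9+24+k).
Set (9+k)/(33+k) > 0.42 and solve: k > (0.42·33 − 9)/(1 − 0.42) = 8.379.
The smallest integer exceeding 8.379 is 9.

k = 9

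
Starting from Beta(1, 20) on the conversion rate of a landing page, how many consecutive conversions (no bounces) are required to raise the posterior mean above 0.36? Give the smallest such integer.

After k conversions and 0 bounces the posterior is Beta(1+k, 20), with mean (1+k)/(1+20+k).
Set (1+k)/(21+k) > 0.36 and solve: k > (0.36·21 − 1)/(1 − 0.36) = 10.250.
The smallest integer exceeding 10.250 is 11.

k = 11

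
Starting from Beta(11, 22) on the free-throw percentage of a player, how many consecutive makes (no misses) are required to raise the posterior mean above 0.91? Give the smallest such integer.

After k makes and 0 misses the posterior is Beta(11+k, 22), with mean (11+k)/(11+22+k).
Set (11+k)/(33+k) > 0.91 and solve: k > (0.91·33 − 11)/(1 − 0.91) = 211.444.
The smallest integer exceeding 211.444 is 212.

k = 212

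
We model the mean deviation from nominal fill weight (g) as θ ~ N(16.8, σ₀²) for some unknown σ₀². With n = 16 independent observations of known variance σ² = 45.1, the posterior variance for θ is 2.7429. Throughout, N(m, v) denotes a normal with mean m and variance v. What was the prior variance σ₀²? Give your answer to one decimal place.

Posterior precision equals prior precision plus data precision: 1/σ_n² = 1/σ₀² + n/σ².
So 1/σ₀² = 1/2.7429 − 16/45.1 = 0.364578 − 0.354767 = 0.009811.
Hence σ₀² = 1/0.009811 ≈ 101.9.

σ₀² = 101.9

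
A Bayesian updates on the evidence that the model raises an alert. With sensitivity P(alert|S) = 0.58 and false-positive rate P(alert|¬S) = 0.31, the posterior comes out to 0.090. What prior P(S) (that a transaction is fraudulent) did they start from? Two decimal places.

In odds form, posterior odds = prior odds × likelihood ratio, so prior odds = posterior odds ÷ LR.
Posterior odds = 0.090/(1−0.090) = 0.0989. LR = 0.58/0.31 = 1.8710.
Prior odds = 0.0989/1.8710 = 0.0529, so P(S) = 0.0529/(1+0.0529) ≈ 0.05.

P(S) = 0.05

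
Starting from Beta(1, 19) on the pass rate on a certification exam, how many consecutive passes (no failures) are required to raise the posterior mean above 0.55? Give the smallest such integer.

k = 23

After k passes and 0 failures the posterior is Beta(1+k, 19), with mean (1+k)/(1+19+k).
Set (1+k)/(20+k) > 0.55 and solve: k > (0.55·20 − 1)/(1 − 0.55) = 22.222.
The smallest integer exceeding 22.222 is 23, and checking k=23: (24)/(43) = 0.5581 > 0.55.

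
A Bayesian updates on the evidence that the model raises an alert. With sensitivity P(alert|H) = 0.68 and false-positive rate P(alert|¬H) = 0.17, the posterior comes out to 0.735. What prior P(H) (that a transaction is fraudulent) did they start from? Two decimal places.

P(H) = 0.41

In odds form, posterior odds = prior odds × likelihood ratio, so prior odds = posterior odds ÷ LR.
Posterior odds = 0.735/(1−0.735) = 2.7736. LR = 0.68/0.17 = 4.0000.
Prior odds = 2.7736/4.0000 = 0.6934, so P(H) = 0.6934/(1+0.6934) ≈ 0.41.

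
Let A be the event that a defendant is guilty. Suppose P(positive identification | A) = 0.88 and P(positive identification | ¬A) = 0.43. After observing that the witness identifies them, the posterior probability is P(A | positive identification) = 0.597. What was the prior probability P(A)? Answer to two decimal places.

P(A) = 0.42

Bayes' rule in odds form gives O(A|E) = O(A)·[P(E|A)/P(E|¬A)], hence O(A) = O(A|E)/LR.
Posterior odds = 0.597/(1−0.597) = 1.4814. LR = 0.88/0.43 = 2.0465.
Prior odds = 1.4814/2.0465 = 0.7239, so P(A) = 0.7239/(1+0.7239) ≈ 0.42.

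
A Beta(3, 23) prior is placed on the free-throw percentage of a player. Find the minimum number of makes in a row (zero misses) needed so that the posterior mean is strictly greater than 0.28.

k = 6

After k makes and 0 misses the posterior is Beta(3+k, 23), with mean (3+k)/(3+23+k).
Set (3+k)/(26+k) > 0.28 and solve: k > (0.28·26 − 3)/(1 − 0.28) = 5.944.
The smallest integer exceeding 5.944 is 6.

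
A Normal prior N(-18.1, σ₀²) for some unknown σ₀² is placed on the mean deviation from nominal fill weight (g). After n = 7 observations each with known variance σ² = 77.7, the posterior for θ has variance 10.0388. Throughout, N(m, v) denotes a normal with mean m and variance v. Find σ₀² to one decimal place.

σ₀² = 105.0

Posterior precision equals prior precision plus data precision: 1/σ_n² = 1/σ₀² + n/σ².
So 1/σ₀² = 1/10.0388 − 7/77.7 = 0.099613 − 0.090090 = 0.009523.
Hence σ₀² = 1/0.009523 ≈ 105.0.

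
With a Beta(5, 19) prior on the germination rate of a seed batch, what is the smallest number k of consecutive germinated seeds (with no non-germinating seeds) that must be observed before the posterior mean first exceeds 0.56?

After k germinated seeds and 0 non-germinating seeds the posterior is Beta(5+k, 19), with mean (5+k)/(5+19+k).
Set (5+k)/(24+k) > 0.56 and solve: k > (0.56·24 − 5)/(1 − 0.56) = 19.182.
The smallest integer exceeding 19.182 is 20.

k = 20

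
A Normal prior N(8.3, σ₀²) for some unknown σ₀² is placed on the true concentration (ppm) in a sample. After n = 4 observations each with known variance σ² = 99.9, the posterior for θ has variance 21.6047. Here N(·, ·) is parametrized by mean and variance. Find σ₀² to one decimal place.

σ₀² = 160.1

For the Normal–Normal model with known σ², precisions add: τ_n = τ₀ + n/σ².
So 1/σ₀² = 1/21.6047 − 4/99.9 = 0.046286 − 0.040040 = 0.006246.
Hence σ₀² = 1/0.006246 ≈ 160.1.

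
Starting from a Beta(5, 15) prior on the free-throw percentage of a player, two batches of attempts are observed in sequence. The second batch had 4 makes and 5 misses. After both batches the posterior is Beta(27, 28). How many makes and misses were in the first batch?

18 makes and 8 misses

Sequential conjugate updates are equivalent to a single update on the pooled data, so total successes = posterior α − prior α and total failures = posterior β − prior β.
Total across both batches: 27−5=22 makes, 28−15=13 misses.
Subtract the second batch: 22−4=18 makes and 13−5=8 misses.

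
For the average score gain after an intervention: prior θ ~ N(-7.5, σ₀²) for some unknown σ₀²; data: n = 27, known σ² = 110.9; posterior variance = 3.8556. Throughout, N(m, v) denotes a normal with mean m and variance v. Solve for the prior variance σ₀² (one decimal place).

For the Normal–Normal model with known σ², precisions add: τ_n = τ₀ + n/σ².
So 1/σ₀² = 1/3.8556 − 27/110.9 = 0.259363 − 0.243463 = 0.015900.
Hence σ₀² = 1/0.015900 ≈ 62.9.

σ₀² = 62.9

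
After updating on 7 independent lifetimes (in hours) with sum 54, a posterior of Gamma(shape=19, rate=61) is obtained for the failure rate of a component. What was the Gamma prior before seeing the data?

Gamma(shape=12, rate=7)

Gamma–exponential conjugacy: posterior shape = α + n, posterior rate = β + Σtᵢ.
So α = 19 − 7 = 12 and β = 61 − 54 = 7.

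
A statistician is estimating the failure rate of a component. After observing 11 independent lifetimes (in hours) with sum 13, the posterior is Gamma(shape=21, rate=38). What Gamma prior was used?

For an exponential likelihood with a Gamma(α, β) prior on the rate, n observations with total T give posterior Gamma(α+n, β+T).
So α = 21 − 11 = 10 and β = 38 − 13 = 25.

Gamma(shape=10, rate=25)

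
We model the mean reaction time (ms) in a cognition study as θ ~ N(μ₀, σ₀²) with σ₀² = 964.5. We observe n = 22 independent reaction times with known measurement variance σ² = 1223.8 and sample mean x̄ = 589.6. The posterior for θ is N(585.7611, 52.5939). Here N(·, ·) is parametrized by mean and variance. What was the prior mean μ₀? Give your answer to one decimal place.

μ₀ = 519.2

With known observation variance, the Normal–Normal posterior has precision τ_n = τ₀ + n/σ² and mean μ_n = (τ₀μ₀ + (n/σ²)x̄)/τ_n.
Here τ₀ = 1/964.5 = 0.001037 and τ_data = 22/1223.8 = 0.017977, so τ_n = 0.019014.
Rearranging for μ₀: μ₀ = (μ_n·τ_n − τ_data·x̄)/τ₀ = (585.7611·0.019014 − 0.017977·589.6) / 0.001037 = 0.538422/0.001037 ≈ 519.2.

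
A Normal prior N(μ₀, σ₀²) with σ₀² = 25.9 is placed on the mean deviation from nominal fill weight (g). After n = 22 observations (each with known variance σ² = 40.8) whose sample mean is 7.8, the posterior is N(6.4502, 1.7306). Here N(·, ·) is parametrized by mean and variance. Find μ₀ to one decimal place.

μ₀ = -12.4

With known observation variance, the Normal–Normal posterior has precision τ_n = τ₀ + n/σ² and mean μ_n = (τ₀μ₀ + (n/σ²)x̄)/τ_n.
Here τ₀ = 1/25.9 = 0.038610 and τ_data = 22/40.8 = 0.539216, so τ_n = 0.577826.
Rearranging for μ₀: μ₀ = (μ_n·τ_n − τ_data·x̄)/τ₀ = (6.4502·0.577826 − 0.539216·7.8) / 0.038610 = -0.478792/0.038610 ≈ -12.4.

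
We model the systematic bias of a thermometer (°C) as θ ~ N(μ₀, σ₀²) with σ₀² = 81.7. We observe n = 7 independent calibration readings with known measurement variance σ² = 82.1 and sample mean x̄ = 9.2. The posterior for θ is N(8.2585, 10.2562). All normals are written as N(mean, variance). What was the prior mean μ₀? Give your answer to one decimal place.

The posterior mean is a precision-weighted average: μ_n = (τ₀μ₀ + τ_data·x̄)/(τ₀+τ_data), with τ₀=1/σ₀² and τ_data=n/σ².
Here τ₀ = 1/81.7 = 0.012240 and τ_data = 7/82.1 = 0.085262, so τ_n = 0.097502.
Rearranging for μ₀: μ₀ = (μ_n·τ_n − τ_data·x̄)/τ₀ = (8.2585·0.097502 − 0.085262·9.2) / 0.012240 = 0.020810/0.012240 ≈ 1.7.

μ₀ = 1.7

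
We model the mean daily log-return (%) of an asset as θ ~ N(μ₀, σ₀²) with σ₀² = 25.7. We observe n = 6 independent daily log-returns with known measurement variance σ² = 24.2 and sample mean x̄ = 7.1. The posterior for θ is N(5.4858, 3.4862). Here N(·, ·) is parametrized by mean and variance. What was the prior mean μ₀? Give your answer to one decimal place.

The posterior mean is a precision-weighted average: μ_n = (τ₀μ₀ + τ_data·x̄)/(τ₀+τ_data), with τ₀=1/σ₀² and τ_data=n/σ².
Here τ₀ = 1/25.7 = 0.038911 and τ_data = 6/24.2 = 0.247934, so τ_n = 0.286845.
Rearranging for μ₀: μ₀ = (μ_n·τ_n − τ_data·x̄)/τ₀ = (5.4858·0.286845 − 0.247934·7.1) / 0.038911 = -0.186757/0.038911 ≈ -4.8.

μ₀ = -4.8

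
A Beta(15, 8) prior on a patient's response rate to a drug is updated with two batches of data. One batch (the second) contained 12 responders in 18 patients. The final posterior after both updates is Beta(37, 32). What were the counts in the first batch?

10 responders and 18 non-responders

Sequential conjugate updates are equivalent to a single update on the pooled data, so total successes = posterior α − prior α and total failures = posterior β − prior β.
Total across both batches: 37−15=22 responders, 32−8=24 non-responders.
Subtract the second batch: 22−12=10 responders and 24−6=18 non-responders.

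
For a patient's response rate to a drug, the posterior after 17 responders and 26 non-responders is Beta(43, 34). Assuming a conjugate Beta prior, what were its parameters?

A Beta(α, β) prior with s successes and f failures in binomial data gives a Beta(α+s, β+f) posterior.
Subtract the data counts: 43−17=26, 34−26=8.

Beta(26, 8)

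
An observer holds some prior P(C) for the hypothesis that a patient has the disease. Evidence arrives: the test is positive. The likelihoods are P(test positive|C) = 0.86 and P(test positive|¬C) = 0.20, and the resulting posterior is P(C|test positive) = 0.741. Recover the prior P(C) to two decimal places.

In odds form, posterior odds = prior odds × likelihood ratio, so prior odds = posterior odds ÷ LR.
Posterior odds = 0.741/(1−0.741) = 2.8610. LR = 0.86/0.20 = 4.3000.
Prior odds = 2.8610/4.3000 = 0.6653, so P(C) = 0.6653/(1+0.6653) ≈ 0.40.

P(C) = 0.40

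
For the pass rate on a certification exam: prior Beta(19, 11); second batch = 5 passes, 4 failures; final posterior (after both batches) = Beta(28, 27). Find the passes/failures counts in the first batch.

Because Beta–binomial updating is additive in the counts, the combined data contributed (α_post−α_prior, β_post−β_prior) successes and failures.
Total across both batches: 28−19=9 passes, 27−11=16 failures.
Subtract the second batch: 9−5=4 passes and 16−4=12 failures.

4 passes and 12 failures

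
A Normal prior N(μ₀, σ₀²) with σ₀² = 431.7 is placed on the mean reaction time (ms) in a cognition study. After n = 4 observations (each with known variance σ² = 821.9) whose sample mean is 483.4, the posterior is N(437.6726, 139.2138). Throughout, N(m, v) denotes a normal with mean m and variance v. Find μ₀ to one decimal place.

With known observation variance, the Normal–Normal posterior has precision τ_n = τ₀ + n/σ² and mean μ_n = (τ₀μ₀ + (n/σ²)x̄)/τ_n.
Here τ₀ = 1/431.7 = 0.002316 and τ_data = 4/821.9 = 0.004867, so τ_n = 0.007183.
Rearranging for μ₀: μ₀ = (μ_n·τ_n − τ_data·x̄)/τ₀ = (437.6726·0.007183 − 0.004867·483.4) / 0.002316 = 0.791094/0.002316 ≈ 341.6.

μ₀ = 341.6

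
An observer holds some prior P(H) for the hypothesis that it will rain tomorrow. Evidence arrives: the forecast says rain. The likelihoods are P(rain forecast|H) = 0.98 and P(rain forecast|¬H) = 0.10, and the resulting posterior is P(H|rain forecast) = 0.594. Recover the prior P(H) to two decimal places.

Bayes' rule in odds form gives O(H|E) = O(H)·[P(E|H)/P(E|¬H)], hence O(H) = O(H|E)/LR.
Posterior odds = 0.594/(1−0.594) = 1.4631. LR = 0.98/0.10 = 9.8000.
Prior odds = 1.4631/9.8000 = 0.1493, so P(H) = 0.1493/(1+0.1493) ≈ 0.13.

P(H) = 0.13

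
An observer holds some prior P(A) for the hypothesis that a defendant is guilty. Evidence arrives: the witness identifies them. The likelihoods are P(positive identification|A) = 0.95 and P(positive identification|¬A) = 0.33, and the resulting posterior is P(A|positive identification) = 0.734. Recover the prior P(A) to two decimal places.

In odds form, posterior odds = prior odds × likelihood ratio, so prior odds = posterior odds ÷ LR.
Posterior odds = 0.734/(1−0.734) = 2.7594. LR = 0.95/0.33 = 2.8788.
Prior odds = 2.7594/2.8788 = 0.9585, so P(A) = 0.9585/(1+0.9585) ≈ 0.49.

P(A) = 0.49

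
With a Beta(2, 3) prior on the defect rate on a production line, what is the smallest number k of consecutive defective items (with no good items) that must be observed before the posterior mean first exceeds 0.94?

After k defective items and 0 good items the posterior is Beta(2+k, 3), with mean (2+k)/(2+3+k).
Set (2+k)/(5+k) > 0.94 and solve: k > (0.94·5 − 2)/(1 − 0.94) = 45.000.
The smallest integer exceeding 45.000 is 46.

k = 46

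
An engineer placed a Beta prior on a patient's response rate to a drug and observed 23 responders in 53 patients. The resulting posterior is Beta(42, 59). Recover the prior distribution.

Beta(19, 29)

A Beta(a, b) prior with s successes and f failures in binomial data gives a Beta(a+s, b+f) posterior.
Subtract the data counts: 42−23=19, 59−30=29.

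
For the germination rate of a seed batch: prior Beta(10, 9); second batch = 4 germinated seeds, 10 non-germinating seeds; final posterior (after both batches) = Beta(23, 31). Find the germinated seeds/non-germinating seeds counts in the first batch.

9 germinated seeds and 12 non-germinating seeds

Sequential conjugate updates are equivalent to a single update on the pooled data, so total successes = posterior α − prior α and total failures = posterior β − prior β.
Total across both batches: 23−10=13 germinated seeds, 31−9=22 non-germinating seeds.
Subtract the second batch: 13−4=9 germinated seeds and 22−10=12 non-germinating seeds.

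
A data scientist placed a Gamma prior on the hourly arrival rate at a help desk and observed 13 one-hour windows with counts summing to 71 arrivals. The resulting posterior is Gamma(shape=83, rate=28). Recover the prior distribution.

Gamma(shape=12, rate=15)

Gamma–Poisson conjugacy: posterior shape = α + Σxᵢ, posterior rate = β + n.
So α = 83 − 71 = 12 and β = 28 − 13 = 15.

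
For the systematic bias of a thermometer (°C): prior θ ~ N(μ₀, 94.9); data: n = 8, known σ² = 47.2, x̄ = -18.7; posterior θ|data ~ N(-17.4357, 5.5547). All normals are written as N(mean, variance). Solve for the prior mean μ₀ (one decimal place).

With known observation variance, the Normal–Normal posterior has precision τ_n = τ₀ + n/σ² and mean μ_n = (τ₀μ₀ + (n/σ²)x̄)/τ_n.
Here τ₀ = 1/94.9 = 0.010537 and τ_data = 8/47.2 = 0.169492, so τ_n = 0.180029.
Rearranging for μ₀: μ₀ = (μ_n·τ_n − τ_data·x̄)/τ₀ = (-17.4357·0.180029 − 0.169492·-18.7) / 0.010537 = 0.030569/0.010537 ≈ 2.9.

μ₀ = 2.9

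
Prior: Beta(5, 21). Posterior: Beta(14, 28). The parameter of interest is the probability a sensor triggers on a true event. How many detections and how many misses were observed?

Beta is conjugate to the binomial likelihood: posterior = Beta(α+s, β+f).
Match parameters: s=14−5=9, f=28−21=7.

9 detections and 7 misses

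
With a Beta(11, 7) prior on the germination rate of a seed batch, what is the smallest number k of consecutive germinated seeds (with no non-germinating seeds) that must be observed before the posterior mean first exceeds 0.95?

After k germinated seeds and 0 non-germinating seeds the posterior is Beta(11+k, 7), with mean (11+k)/(11+7+k).
Set (11+k)/(18+k) > 0.95 and solve: k > (0.95·18 − 11)/(1 − 0.95) = 122.000.
The smallest integer exceeding 122.000 is 123.

k = 123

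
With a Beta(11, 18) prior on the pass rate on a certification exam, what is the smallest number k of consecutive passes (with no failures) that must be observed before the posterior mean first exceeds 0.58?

k = 14

After k passes and 0 failures the posterior is Beta(11+k, 18), with mean (11+k)/(11+18+k).
Set (11+k)/(29+k) > 0.58 and solve: k > (0.58·29 − 11)/(1 − 0.58) = 13.857.
The smallest integer exceeding 13.857 is 14.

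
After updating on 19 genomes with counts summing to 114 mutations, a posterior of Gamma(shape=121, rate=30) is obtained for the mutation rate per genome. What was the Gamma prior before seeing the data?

Gamma(shape=7, rate=11)

Gamma–Poisson conjugacy: posterior shape = α + Σxᵢ, posterior rate = β + n.
So α = 121 − 114 = 7 and β = 30 − 19 = 11.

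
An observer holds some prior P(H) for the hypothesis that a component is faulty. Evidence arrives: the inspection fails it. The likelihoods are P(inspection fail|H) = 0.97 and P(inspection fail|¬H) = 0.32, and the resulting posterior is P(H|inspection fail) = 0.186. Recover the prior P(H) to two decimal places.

P(H) = 0.07

In odds form, posterior odds = prior odds × likelihood ratio, so prior odds = posterior odds ÷ LR.
Posterior odds = 0.186/(1−0.186) = 0.2285. LR = 0.97/0.32 = 3.0312.
Prior odds = 0.2285/3.0312 = 0.0754, so P(H) = 0.0754/(1+0.0754) ≈ 0.07.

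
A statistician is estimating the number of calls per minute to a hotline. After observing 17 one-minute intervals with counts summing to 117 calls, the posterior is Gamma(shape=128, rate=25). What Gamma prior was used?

A Gamma(α, β) prior (rate parametrization) on a Poisson rate with n observations summing to S gives posterior Gamma(α+S, β+n).
So α = 128 − 117 = 11 and β = 25 − 17 = 8.

Gamma(shape=11, rate=8)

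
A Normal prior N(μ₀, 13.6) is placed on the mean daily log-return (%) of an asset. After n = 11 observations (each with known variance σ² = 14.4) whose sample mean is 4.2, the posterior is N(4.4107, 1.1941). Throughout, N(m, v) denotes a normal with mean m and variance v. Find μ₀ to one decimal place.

With known observation variance, the Normal–Normal posterior has precision τ_n = τ₀ + n/σ² and mean μ_n = (τ₀μ₀ + (n/σ²)x̄)/τ_n.
Here τ₀ = 1/13.6 = 0.073529 and τ_data = 11/14.4 = 0.763889, so τ_n = 0.837418.
Rearranging for μ₀: μ₀ = (μ_n·τ_n − τ_data·x̄)/τ₀ = (4.4107·0.837418 − 0.763889·4.2) / 0.073529 = 0.485266/0.073529 ≈ 6.6.

μ₀ = 6.6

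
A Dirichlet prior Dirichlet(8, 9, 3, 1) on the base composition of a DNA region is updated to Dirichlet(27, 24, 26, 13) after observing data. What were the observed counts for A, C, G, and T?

For a Dirichlet(α) prior with multinomial counts c, the posterior is Dirichlet(α + c) componentwise.
Counts are posterior − prior componentwise: 27−8=19, 24−9=15, 26−3=23, 13−1=12.

counts (19, 15, 23, 12)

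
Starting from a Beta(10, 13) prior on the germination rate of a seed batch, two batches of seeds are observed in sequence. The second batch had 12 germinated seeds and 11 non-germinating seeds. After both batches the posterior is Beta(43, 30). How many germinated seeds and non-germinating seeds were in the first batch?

21 germinated seeds and 6 non-germinating seeds

Sequential conjugate updates are equivalent to a single update on the pooled data, so total successes = posterior α − prior α and total failures = posterior β − prior β.
Total across both batches: 43−10=33 germinated seeds, 30−13=17 non-germinating seeds.
Subtract the second batch: 33−12=21 germinated seeds and 17−11=6 non-germinating seeds.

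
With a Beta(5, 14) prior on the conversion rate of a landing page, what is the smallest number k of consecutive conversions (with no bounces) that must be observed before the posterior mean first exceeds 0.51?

k = 10

After k conversions and 0 bounces the posterior is Beta(5+k, 14), with mean (5+k)/(5+14+k).
Set (5+k)/(19+k) > 0.51 and solve: k > (0.51·19 − 5)/(1 − 0.51) = 9.571.
The smallest integer exceeding 9.571 is 10.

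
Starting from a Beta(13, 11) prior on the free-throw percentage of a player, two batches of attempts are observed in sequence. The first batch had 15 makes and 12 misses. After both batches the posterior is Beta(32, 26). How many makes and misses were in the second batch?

Because Beta–binomial updating is additive in the counts, the combined data contributed (α_post−α_prior, β_post−β_prior) successes and failures.
Total across both batches: 32−13=19 makes, 26−11=15 misses.
Subtract the first batch: 19−15=4 makes and 15−12=3 misses.

4 makes and 3 misses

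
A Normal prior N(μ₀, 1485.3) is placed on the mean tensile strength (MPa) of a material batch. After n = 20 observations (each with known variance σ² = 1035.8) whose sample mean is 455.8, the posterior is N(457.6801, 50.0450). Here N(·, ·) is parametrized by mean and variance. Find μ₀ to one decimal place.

The posterior mean is a precision-weighted average: μ_n = (τ₀μ₀ + τ_data·x̄)/(τ₀+τ_data), with τ₀=1/σ₀² and τ_data=n/σ².
Here τ₀ = 1/1485.3 = 0.000673 and τ_data = 20/1035.8 = 0.019309, so τ_n = 0.019982.
Rearranging for μ₀: μ₀ = (μ_n·τ_n − τ_data·x̄)/τ₀ = (457.6801·0.019982 − 0.019309·455.8) / 0.000673 = 0.344322/0.000673 ≈ 511.6.

μ₀ = 511.6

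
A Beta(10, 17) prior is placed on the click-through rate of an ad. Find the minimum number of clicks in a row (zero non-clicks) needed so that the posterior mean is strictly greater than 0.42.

k = 3

After k clicks and 0 non-clicks the posterior is Beta(10+k, 17), with mean (10+k)/(10+17+k).
Set (10+k)/(27+k) > 0.42 and solve: k > (0.42·27 − 10)/(1 − 0.42) = 2.310.
The smallest integer exceeding 2.310 is 3, and checking k=3: (13)/(30) = 0.4333 > 0.42.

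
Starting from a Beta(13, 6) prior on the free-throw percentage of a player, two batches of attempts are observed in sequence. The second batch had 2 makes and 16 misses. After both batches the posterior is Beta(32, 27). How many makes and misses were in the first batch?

17 makes and 5 misses

Because Beta–binomial updating is additive in the counts, the combined data contributed (α_post−α_prior, β_post−β_prior) successes and failures.
Total across both batches: 32−13=19 makes, 27−6=21 misses.
Subtract the second batch: 19−2=17 makes and 21−16=5 misses.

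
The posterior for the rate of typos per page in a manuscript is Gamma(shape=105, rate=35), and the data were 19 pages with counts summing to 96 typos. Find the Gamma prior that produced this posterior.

Gamma–Poisson conjugacy: posterior shape = α + Σxᵢ, posterior rate = β + n.
So α = 105 − 96 = 9 and β = 35 − 19 = 16.

Gamma(shape=9, rate=16)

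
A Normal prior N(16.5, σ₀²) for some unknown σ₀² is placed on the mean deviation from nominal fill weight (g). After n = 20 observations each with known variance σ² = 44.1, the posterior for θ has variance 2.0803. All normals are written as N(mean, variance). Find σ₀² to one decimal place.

σ₀² = 36.8

For the Normal–Normal model with known σ², precisions add: τ_n = τ₀ + n/σ².
So 1/σ₀² = 1/2.0803 − 20/44.1 = 0.480700 − 0.453515 = 0.027185.
Hence σ₀² = 1/0.027185 ≈ 36.8.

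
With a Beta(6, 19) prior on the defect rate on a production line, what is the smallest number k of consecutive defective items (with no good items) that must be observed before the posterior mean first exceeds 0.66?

After k defective items and 0 good items the posterior is Beta(6+k, 19), with mean (6+k)/(6+19+k).
Set (6+k)/(25+k) > 0.66 and solve: k > (0.66·25 − 6)/(1 − 0.66) = 30.882.
The smallest integer exceeding 30.882 is 31, and checking k=31: (37)/(56) = 0.6607 > 0.66.

k = 31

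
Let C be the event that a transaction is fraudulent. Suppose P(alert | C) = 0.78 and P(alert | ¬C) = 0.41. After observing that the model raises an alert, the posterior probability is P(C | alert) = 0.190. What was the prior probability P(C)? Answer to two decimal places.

P(C) = 0.11

In odds form, posterior odds = prior odds × likelihood ratio, so prior odds = posterior odds ÷ LR.
Posterior odds = 0.190/(1−0.190) = 0.2346. LR = 0.78/0.41 = 1.9024.
Prior odds = 0.2346/1.9024 = 0.1233, so P(C) = 0.1233/(1+0.1233) ≈ 0.11.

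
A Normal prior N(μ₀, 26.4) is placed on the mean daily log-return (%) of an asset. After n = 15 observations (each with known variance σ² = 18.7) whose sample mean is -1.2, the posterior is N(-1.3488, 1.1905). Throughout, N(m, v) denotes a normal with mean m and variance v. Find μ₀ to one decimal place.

μ₀ = -4.5

The posterior mean is a precision-weighted average: μ_n = (τ₀μ₀ + τ_data·x̄)/(τ₀+τ_data), with τ₀=1/σ₀² and τ_data=n/σ².
Here τ₀ = 1/26.4 = 0.037879 and τ_data = 15/18.7 = 0.802139, so τ_n = 0.840018.
Rearranging for μ₀: μ₀ = (μ_n·τ_n − τ_data·x̄)/τ₀ = (-1.3488·0.840018 − 0.802139·-1.2) / 0.037879 = -0.170449/0.037879 ≈ -4.5.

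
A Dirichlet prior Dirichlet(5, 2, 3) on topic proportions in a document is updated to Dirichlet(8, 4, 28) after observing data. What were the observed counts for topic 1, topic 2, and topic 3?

For a Dirichlet(α) prior with multinomial counts c, the posterior is Dirichlet(α + c) componentwise.
Counts are posterior − prior componentwise: 8−5=3, 4−2=2, 28−3=25.

counts (3, 2, 25)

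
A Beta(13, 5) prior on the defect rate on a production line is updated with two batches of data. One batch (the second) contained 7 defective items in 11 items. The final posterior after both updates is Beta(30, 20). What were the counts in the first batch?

Sequential conjugate updates are equivalent to a single update on the pooled data, so total successes = posterior α − prior α and total failures = posterior β − prior β.
Total across both batches: 30−13=17 defective items, 20−5=15 good items.
Subtract the second batch: 17−7=10 defective items and 15−4=11 good items.

10 defective items and 11 good items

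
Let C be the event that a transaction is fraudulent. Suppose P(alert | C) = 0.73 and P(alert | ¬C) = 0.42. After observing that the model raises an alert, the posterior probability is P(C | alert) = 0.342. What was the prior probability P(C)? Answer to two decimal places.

Bayes' rule in odds form gives O(C|E) = O(C)·[P(E|C)/P(E|¬C)], hence O(C) = O(C|E)/LR.
Posterior odds = 0.342/(1−0.342) = 0.5198. LR = 0.73/0.42 = 1.7381.
Prior odds = 0.5198/1.7381 = 0.2991, so P(C) = 0.2991/(1+0.2991) ≈ 0.23.

P(C) = 0.23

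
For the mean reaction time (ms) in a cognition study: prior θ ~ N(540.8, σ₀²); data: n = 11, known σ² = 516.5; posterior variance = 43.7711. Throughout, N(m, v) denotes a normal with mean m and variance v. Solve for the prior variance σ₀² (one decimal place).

σ₀² = 645.6

Posterior precision equals prior precision plus data precision: 1/σ_n² = 1/σ₀² + n/σ².
So 1/σ₀² = 1/43.7711 − 11/516.5 = 0.022846 − 0.021297 = 0.001549.
Hence σ₀² = 1/0.001549 ≈ 645.6.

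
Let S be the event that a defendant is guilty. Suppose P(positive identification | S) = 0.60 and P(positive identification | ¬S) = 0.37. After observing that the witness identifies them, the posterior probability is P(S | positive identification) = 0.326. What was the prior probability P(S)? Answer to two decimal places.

P(S) = 0.23

In odds form, posterior odds = prior odds × likelihood ratio, so prior odds = posterior odds ÷ LR.
Posterior odds = 0.326/(1−0.326) = 0.4837. LR = 0.60/0.37 = 1.6216.
Prior odds = 0.4837/1.6216 = 0.2983, so P(S) = 0.2983/(1+0.2983) ≈ 0.23.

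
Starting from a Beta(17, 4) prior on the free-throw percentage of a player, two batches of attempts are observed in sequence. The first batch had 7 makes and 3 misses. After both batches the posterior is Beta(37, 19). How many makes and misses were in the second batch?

13 makes and 12 misses

Because Beta–binomial updating is additive in the counts, the combined data contributed (α_post−α_prior, β_post−β_prior) successes and failures.
Total across both batches: 37−17=20 makes, 19−4=15 misses.
Subtract the first batch: 20−7=13 makes and 15−3=12 misses.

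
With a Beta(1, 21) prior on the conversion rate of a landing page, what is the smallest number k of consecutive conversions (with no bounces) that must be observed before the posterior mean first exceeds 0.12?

After k conversions and 0 bounces the posterior is Beta(1+k, 21), with mean (1+k)/(1+21+k).
Set (1+k)/(22+k) > 0.12 and solve: k > (0.12·22 − 1)/(1 − 0.12) = 1.864.
The smallest integer exceeding 1.864 is 2.

k = 2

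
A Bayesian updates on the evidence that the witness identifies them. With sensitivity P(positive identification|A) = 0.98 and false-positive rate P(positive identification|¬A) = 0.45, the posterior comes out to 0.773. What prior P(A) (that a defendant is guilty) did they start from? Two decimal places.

P(A) = 0.61

In odds form, posterior odds = prior odds × likelihood ratio, so prior odds = posterior odds ÷ LR.
Posterior odds = 0.773/(1−0.773) = 3.4053. LR = 0.98/0.45 = 2.1778.
Prior odds = 3.4053/2.1778 = 1.5636, so P(A) = 1.5636/(1+1.5636) ≈ 0.61.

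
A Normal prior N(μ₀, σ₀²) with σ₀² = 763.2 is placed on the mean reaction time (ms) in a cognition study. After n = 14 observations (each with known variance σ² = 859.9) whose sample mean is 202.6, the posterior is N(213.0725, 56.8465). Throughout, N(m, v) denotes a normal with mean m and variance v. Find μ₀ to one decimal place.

μ₀ = 343.2

With known observation variance, the Normal–Normal posterior has precision τ_n = τ₀ + n/σ² and mean μ_n = (τ₀μ₀ + (n/σ²)x̄)/τ_n.
Here τ₀ = 1/763.2 = 0.001310 and τ_data = 14/859.9 = 0.016281, so τ_n = 0.017591.
Rearranging for μ₀: μ₀ = (μ_n·τ_n − τ_data·x̄)/τ₀ = (213.0725·0.017591 − 0.016281·202.6) / 0.001310 = 0.449628/0.001310 ≈ 343.2.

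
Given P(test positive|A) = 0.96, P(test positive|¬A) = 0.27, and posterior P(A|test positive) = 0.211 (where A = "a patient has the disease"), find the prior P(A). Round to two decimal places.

In odds form, posterior odds = prior odds × likelihood ratio, so prior odds = posterior odds ÷ LR.
Posterior odds = 0.211/(1−0.211) = 0.2674. LR = 0.96/0.27 = 3.5556.
Prior odds = 0.2674/3.5556 = 0.0752, so P(A) = 0.0752/(1+0.0752) ≈ 0.07.

P(A) = 0.07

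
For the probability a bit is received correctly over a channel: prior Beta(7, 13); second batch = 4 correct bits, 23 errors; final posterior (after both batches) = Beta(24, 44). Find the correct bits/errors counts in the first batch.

13 correct bits and 8 errors

Sequential conjugate updates are equivalent to a single update on the pooled data, so total successes = posterior α − prior α and total failures = posterior β − prior β.
Total across both batches: 24−7=17 correct bits, 44−13=31 errors.
Subtract the second batch: 17−4=13 correct bits and 31−23=8 errors.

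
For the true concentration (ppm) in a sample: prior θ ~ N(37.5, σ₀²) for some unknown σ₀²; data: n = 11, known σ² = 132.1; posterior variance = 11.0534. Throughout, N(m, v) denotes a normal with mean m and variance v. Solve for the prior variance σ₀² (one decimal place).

σ₀² = 138.9

For the Normal–Normal model with known σ², precisions add: τ_n = τ₀ + n/σ².
So 1/σ₀² = 1/11.0534 − 11/132.1 = 0.090470 − 0.083270 = 0.007200.
Hence σ₀² = 1/0.007200 ≈ 138.9.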